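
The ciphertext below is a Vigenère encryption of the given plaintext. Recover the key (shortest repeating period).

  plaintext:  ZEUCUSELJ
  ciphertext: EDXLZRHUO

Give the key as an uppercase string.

  i= 0: E-Z =  5 → F
  i= 1: D-E = 25 → Z
  i= 2: X-U =  3 → D
  i= 3: L-C =  9 → J
  i= 4: Z-U =  5 → F
  i= 5: R-S = 25 → Z
  i= 6: H-E =  3 → D
  i= 7: U-L =  9 → J
  i= 8: O-J =  5 → F
  shifts repeat with period 4: FZDJ

FZDJ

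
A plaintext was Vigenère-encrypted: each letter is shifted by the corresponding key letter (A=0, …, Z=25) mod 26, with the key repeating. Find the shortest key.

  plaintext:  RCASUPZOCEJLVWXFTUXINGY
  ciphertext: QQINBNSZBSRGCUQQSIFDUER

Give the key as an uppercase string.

ZOIVHYTL

  i= 0: Q-R = 25 → Z
  i= 1: Q-C = 14 → O
  i= 2: I-A =  8 → I
  i= 3: N-S = 21 → V
  i= 4: B-U =  7 → H
  i= 5: N-P = 24 → Y
  i= 6: S-Z = 19 → T
  i= 7: Z-O = 11 → L
  i= 8: B-C = 25 → Z
  i= 9: S-E = 14 → O
  i=10: R-J =  8 → I
  i=11: G-L = 21 → V
  i=12: C-V =  7 → H
  i=13: U-W = 24 → Y
  i=14: Q-X = 19 → T
  i=15: Q-F = 11 → L
  i=16: S-T = 25 → Z
  i=17: I-U = 14 → O
  i=18: F-X =  8 → I
  i=19: D-I = 21 → V
  i=20: U-N =  7 → H
  i=21: E-G = 24 → Y
  i=22: R-Y = 19 → T
  shifts repeat with period 8: ZOIVHYTL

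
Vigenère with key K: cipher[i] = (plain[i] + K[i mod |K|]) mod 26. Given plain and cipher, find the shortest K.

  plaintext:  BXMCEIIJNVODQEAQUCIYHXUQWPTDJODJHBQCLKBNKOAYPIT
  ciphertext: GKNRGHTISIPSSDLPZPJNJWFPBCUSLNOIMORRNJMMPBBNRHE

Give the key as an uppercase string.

FNBPCZLZ

  i= 0: G-B =  5 → F
  i= 1: K-X = 13 → N
  i= 2: N-M =  1 → B
  i= 3: R-C = 15 → P
  i= 4: G-E =  2 → C
  i= 5: H-I = 25 → Z
  i= 6: T-I = 11 → L
  i= 7: I-J = 25 → Z
  i= 8: S-N =  5 → F
  i= 9: I-V = 13 → N
  i=10: P-O =  1 → B
  i=11: S-D = 15 → P
  i=12: S-Q =  2 → C
  i=13: D-E = 25 → Z
  i=14: L-A = 11 → L
  i=15: P-Q = 25 → Z
  i=16: Z-U =  5 → F
  i=17: P-C = 13 → N
  i=18: J-I =  1 → B
  i=19: N-Y = 15 → P
  i=20: J-H =  2 → C
  i=21: W-X = 25 → Z
  i=22: F-U = 11 → L
  i=23: P-Q = 25 → Z
  i=24: B-W =  5 → F
  i=25: C-P = 13 → N
  i=26: U-T =  1 → B
  i=27: S-D = 15 → P
  i=28: L-J =  2 → C
  i=29: N-O = 25 → Z
  i=30: O-D = 11 → L
  i=31: I-J = 25 → Z
  i=32: M-H =  5 → F
  i=33: O-B = 13 → N
  i=34: R-Q =  1 → B
  i=35: R-C = 15 → P
  i=36: N-L =  2 → C
  i=37: J-K = 25 → Z
  i=38: M-B = 11 → L
  i=39: M-N = 25 → Z
  i=40: P-K =  5 → F
  i=41: B-O = 13 → N
  i=42: B-A =  1 → B
  i=43: N-Y = 15 → P
  i=44: R-P =  2 → C
  i=45: H-I = 25 → Z
  i=46: E-T = 11 → L
  shifts repeat with period 8: FNBPCZLZ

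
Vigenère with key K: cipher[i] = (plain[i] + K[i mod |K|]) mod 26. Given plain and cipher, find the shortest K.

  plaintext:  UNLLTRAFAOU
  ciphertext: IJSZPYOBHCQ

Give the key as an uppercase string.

  i= 0: I-U = 14 → O
  i= 1: J-N = 22 → W
  i= 2: S-L =  7 → H
  i= 3: Z-L = 14 → O
  i= 4: P-T = 22 → W
  i= 5: Y-R =  7 → H
  i= 6: O-A = 14 → O
  i= 7: B-F = 22 → W
  i= 8: H-A =  7 → H
  i= 9: C-O = 14 → O
  i=10: Q-U = 22 → W
  shifts repeat with period 3: OWH

OWH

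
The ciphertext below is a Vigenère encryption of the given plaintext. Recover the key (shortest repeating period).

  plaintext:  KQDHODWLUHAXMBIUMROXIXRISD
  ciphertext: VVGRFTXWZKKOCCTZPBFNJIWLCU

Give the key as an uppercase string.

  i= 0: V-K = 11 → L
  i= 1: V-Q =  5 → F
  i= 2: G-D =  3 → D
  i= 3: R-H = 10 → K
  i= 4: F-O = 17 → R
  i= 5: T-D = 16 → Q
  i= 6: X-W =  1 → B
  i= 7: W-L = 11 → L
  i= 8: Z-U =  5 → F
  i= 9: K-H =  3 → D
  i=10: K-A = 10 → K
  i=11: O-X = 17 → R
  i=12: C-M = 16 → Q
  i=13: C-B =  1 → B
  i=14: T-I = 11 → L
  i=15: Z-U =  5 → F
  i=16: P-M =  3 → D
  i=17: B-R = 10 → K
  i=18: F-O = 17 → R
  i=19: N-X = 16 → Q
  i=20: J-I =  1 → B
  i=21: I-X = 11 → L
  i=22: W-R =  5 → F
  i=23: L-I =  3 → D
  i=24: C-S = 10 → K
  i=25: U-D = 17 → R
  shifts repeat with period 7: LFDKRQB

LFDKRQB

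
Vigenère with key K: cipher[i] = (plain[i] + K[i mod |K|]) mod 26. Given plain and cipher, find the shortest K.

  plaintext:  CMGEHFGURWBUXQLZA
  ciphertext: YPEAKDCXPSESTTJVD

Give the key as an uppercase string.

WDY

  i= 0: Y-C = 22 → W
  i= 1: P-M =  3 → D
  i= 2: E-G = 24 → Y
  i= 3: A-E = 22 → W
  i= 4: K-H =  3 → D
  i= 5: D-F = 24 → Y
  i= 6: C-G = 22 → W
  i= 7: X-U =  3 → D
  i= 8: P-R = 24 → Y
  i= 9: S-W = 22 → W
  i=10: E-B =  3 → D
  i=11: S-U = 24 → Y
  i=12: T-X = 22 → W
  i=13: T-Q =  3 → D
  i=14: J-L = 24 → Y
  i=15: V-Z = 22 → W
  i=16: D-A =  3 → D
  shifts repeat with period 3: WDY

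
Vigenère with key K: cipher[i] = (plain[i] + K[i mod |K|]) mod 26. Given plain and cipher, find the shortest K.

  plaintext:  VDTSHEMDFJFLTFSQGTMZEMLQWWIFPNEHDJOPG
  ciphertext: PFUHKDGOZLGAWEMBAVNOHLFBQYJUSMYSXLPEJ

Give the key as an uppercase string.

  i= 0: P-V = 20 → U
  i= 1: F-D =  2 → C
  i= 2: U-T =  1 → B
  i= 3: H-S = 15 → P
  i= 4: K-H =  3 → D
  i= 5: D-E = 25 → Z
  i= 6: G-M = 20 → U
  i= 7: O-D = 11 → L
  i= 8: Z-F = 20 → U
  i= 9: L-J =  2 → C
  i=10: G-F =  1 → B
  i=11: A-L = 15 → P
  i=12: W-T =  3 → D
  i=13: E-F = 25 → Z
  i=14: M-S = 20 → U
  i=15: B-Q = 11 → L
  i=16: A-G = 20 → U
  i=17: V-T =  2 → C
  i=18: N-M =  1 → B
  i=19: O-Z = 15 → P
  i=20: H-E =  3 → D
  i=21: L-M = 25 → Z
  i=22: F-L = 20 → U
  i=23: B-Q = 11 → L
  i=24: Q-W = 20 → U
  i=25: Y-W =  2 → C
  i=26: J-I =  1 → B
  i=27: U-F = 15 → P
  i=28: S-P =  3 → D
  i=29: M-N = 25 → Z
  i=30: Y-E = 20 → U
  i=31: S-H = 11 → L
  i=32: X-D = 20 → U
  i=33: L-J =  2 → C
  i=34: P-O =  1 → B
  i=35: E-P = 15 → P
  i=36: J-G =  3 → D
  shifts repeat with period 8: UCBPDZUL

UCBPDZUL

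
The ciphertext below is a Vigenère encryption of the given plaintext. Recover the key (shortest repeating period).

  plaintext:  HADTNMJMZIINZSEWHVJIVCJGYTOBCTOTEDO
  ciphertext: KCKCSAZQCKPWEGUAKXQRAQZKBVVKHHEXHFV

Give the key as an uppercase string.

DCHJFOQE

  i= 0: K-H =  3 → D
  i= 1: C-A =  2 → C
  i= 2: K-D =  7 → H
  i= 3: C-T =  9 → J
  i= 4: S-N =  5 → F
  i= 5: A-M = 14 → O
  i= 6: Z-J = 16 → Q
  i= 7: Q-M =  4 → E
  i= 8: C-Z =  3 → D
  i= 9: K-I =  2 → C
  i=10: P-I =  7 → H
  i=11: W-N =  9 → J
  i=12: E-Z =  5 → F
  i=13: G-S = 14 → O
  i=14: U-E = 16 → Q
  i=15: A-W =  4 → E
  i=16: K-H =  3 → D
  i=17: X-V =  2 → C
  i=18: Q-J =  7 → H
  i=19: R-I =  9 → J
  i=20: A-V =  5 → F
  i=21: Q-C = 14 → O
  i=22: Z-J = 16 → Q
  i=23: K-G =  4 → E
  i=24: B-Y =  3 → D
  i=25: V-T =  2 → C
  i=26: V-O =  7 → H
  i=27: K-B =  9 → J
  i=28: H-C =  5 → F
  i=29: H-T = 14 → O
  i=30: E-O = 16 → Q
  i=31: X-T =  4 → E
  i=32: H-E =  3 → D
  i=33: F-D =  2 → C
  i=34: V-O =  7 → H
  shifts repeat with period 8: DCHJFOQE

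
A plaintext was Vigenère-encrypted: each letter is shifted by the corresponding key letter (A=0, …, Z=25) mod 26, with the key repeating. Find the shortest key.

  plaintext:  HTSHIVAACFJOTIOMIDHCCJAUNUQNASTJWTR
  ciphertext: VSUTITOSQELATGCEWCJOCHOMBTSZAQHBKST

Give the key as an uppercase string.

  i= 0: V-H = 14 → O
  i= 1: S-T = 25 → Z
  i= 2: U-S =  2 → C
  i= 3: T-H = 12 → M
  i= 4: I-I =  0 → A
  i= 5: T-V = 24 → Y
  i= 6: O-A = 14 → O
  i= 7: S-A = 18 → S
  i= 8: Q-C = 14 → O
  i= 9: E-F = 25 → Z
  i=10: L-J =  2 → C
  i=11: A-O = 12 → M
  i=12: T-T =  0 → A
  i=13: G-I = 24 → Y
  i=14: C-O = 14 → O
  i=15: E-M = 18 → S
  i=16: W-I = 14 → O
  i=17: C-D = 25 → Z
  i=18: J-H =  2 → C
  i=19: O-C = 12 → M
  i=20: C-C =  0 → A
  i=21: H-J = 24 → Y
  i=22: O-A = 14 → O
  i=23: M-U = 18 → S
  i=24: B-N = 14 → O
  i=25: T-U = 25 → Z
  i=26: S-Q =  2 → C
  i=27: Z-N = 12 → M
  i=28: A-A =  0 → A
  i=29: Q-S = 24 → Y
  i=30: H-T = 14 → O
  i=31: B-J = 18 → S
  i=32: K-W = 14 → O
  i=33: S-T = 25 → Z
  i=34: T-R =  2 → C
  shifts repeat with period 8: OZCMAYOS

OZCMAYOS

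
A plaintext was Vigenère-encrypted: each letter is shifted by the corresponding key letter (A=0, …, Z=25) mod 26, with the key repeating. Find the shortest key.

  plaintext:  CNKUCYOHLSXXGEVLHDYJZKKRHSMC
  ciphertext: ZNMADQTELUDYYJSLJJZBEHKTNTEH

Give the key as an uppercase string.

  i= 0: Z-C = 23 → X
  i= 1: N-N =  0 → A
  i= 2: M-K =  2 → C
  i= 3: A-U =  6 → G
  i= 4: D-C =  1 → B
  i= 5: Q-Y = 18 → S
  i= 6: T-O =  5 → F
  i= 7: E-H = 23 → X
  i= 8: L-L =  0 → A
  i= 9: U-S =  2 → C
  i=10: D-X =  6 → G
  i=11: Y-X =  1 → B
  i=12: Y-G = 18 → S
  i=13: J-E =  5 → F
  i=14: S-V = 23 → X
  i=15: L-L =  0 → A
  i=16: J-H =  2 → C
  i=17: J-D =  6 → G
  i=18: Z-Y =  1 → B
  i=19: B-J = 18 → S
  i=20: E-Z =  5 → F
  i=21: H-K = 23 → X
  i=22: K-K =  0 → A
  i=23: T-R =  2 → C
  i=24: N-H =  6 → G
  i=25: T-S =  1 → B
  i=26: E-M = 18 → S
  i=27: H-C =  5 → F
  shifts repeat with period 7: XACGBSF

XACGBSF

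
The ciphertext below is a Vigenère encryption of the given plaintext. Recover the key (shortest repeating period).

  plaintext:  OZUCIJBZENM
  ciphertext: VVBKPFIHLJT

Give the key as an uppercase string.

  i= 0: V-O =  7 → H
  i= 1: V-Z = 22 → W
  i= 2: B-U =  7 → H
  i= 3: K-C =  8 → I
  i= 4: P-I =  7 → H
  i= 5: F-J = 22 → W
  i= 6: I-B =  7 → H
  i= 7: H-Z =  8 → I
  i= 8: L-E =  7 → H
  i= 9: J-N = 22 → W
  i=10: T-M =  7 → H
  shifts repeat with period 4: HWHI

HWHI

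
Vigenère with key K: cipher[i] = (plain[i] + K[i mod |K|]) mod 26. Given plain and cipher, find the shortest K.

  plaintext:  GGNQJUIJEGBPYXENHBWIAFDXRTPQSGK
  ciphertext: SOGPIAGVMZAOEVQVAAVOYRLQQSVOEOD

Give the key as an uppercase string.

  i= 0: S-G = 12 → M
  i= 1: O-G =  8 → I
  i= 2: G-N = 19 → T
  i= 3: P-Q = 25 → Z
  i= 4: I-J = 25 → Z
  i= 5: A-U =  6 → G
  i= 6: G-I = 24 → Y
  i= 7: V-J = 12 → M
  i= 8: M-E =  8 → I
  i= 9: Z-G = 19 → T
  i=10: A-B = 25 → Z
  i=11: O-P = 25 → Z
  i=12: E-Y =  6 → G
  i=13: V-X = 24 → Y
  i=14: Q-E = 12 → M
  i=15: V-N =  8 → I
  i=16: A-H = 19 → T
  i=17: A-B = 25 → Z
  i=18: V-W = 25 → Z
  i=19: O-I =  6 → G
  i=20: Y-A = 24 → Y
  i=21: R-F = 12 → M
  i=22: L-D =  8 → I
  i=23: Q-X = 19 → T
  i=24: Q-R = 25 → Z
  i=25: S-T = 25 → Z
  i=26: V-P =  6 → G
  i=27: O-Q = 24 → Y
  i=28: E-S = 12 → M
  i=29: O-G =  8 → I
  i=30: D-K = 19 → T
  shifts repeat with period 7: MITZZGY

MITZZGY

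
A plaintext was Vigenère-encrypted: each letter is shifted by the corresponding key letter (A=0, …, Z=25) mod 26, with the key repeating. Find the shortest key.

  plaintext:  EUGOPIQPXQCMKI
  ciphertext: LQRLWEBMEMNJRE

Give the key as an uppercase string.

HWLX

  i= 0: L-E =  7 → H
  i= 1: Q-U = 22 → W
  i= 2: R-G = 11 → L
  i= 3: L-O = 23 → X
  i= 4: W-P =  7 → H
  i= 5: E-I = 22 → W
  i= 6: B-Q = 11 → L
  i= 7: M-P = 23 → X
  i= 8: E-X =  7 → H
  i= 9: M-Q = 22 → W
  i=10: N-C = 11 → L
  i=11: J-M = 23 → X
  i=12: R-K =  7 → H
  i=13: E-I = 22 → W
  shifts repeat with period 4: HWLX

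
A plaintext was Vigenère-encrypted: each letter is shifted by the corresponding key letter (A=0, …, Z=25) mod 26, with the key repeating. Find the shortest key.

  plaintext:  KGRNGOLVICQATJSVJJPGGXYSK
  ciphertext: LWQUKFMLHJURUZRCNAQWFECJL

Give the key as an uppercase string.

BQZHER

  i= 0: L-K =  1 → B
  i= 1: W-G = 16 → Q
  i= 2: Q-R = 25 → Z
  i= 3: U-N =  7 → H
  i= 4: K-G =  4 → E
  i= 5: F-O = 17 → R
  i= 6: M-L =  1 → B
  i= 7: L-V = 16 → Q
  i= 8: H-I = 25 → Z
  i= 9: J-C =  7 → H
  i=10: U-Q =  4 → E
  i=11: R-A = 17 → R
  i=12: U-T =  1 → B
  i=13: Z-J = 16 → Q
  i=14: R-S = 25 → Z
  i=15: C-V =  7 → H
  i=16: N-J =  4 → E
  i=17: A-J = 17 → R
  i=18: Q-P =  1 → B
  i=19: W-G = 16 → Q
  i=20: F-G = 25 → Z
  i=21: E-X =  7 → H
  i=22: C-Y =  4 → E
  i=23: J-S = 17 → R
  i=24: L-K =  1 → B
  shifts repeat with period 6: BQZHER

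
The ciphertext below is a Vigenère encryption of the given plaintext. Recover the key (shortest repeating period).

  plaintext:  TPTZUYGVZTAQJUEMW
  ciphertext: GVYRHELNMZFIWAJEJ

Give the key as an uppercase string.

  i= 0: G-T = 13 → N
  i= 1: V-P =  6 → G
  i= 2: Y-T =  5 → F
  i= 3: R-Z = 18 → S
  i= 4: H-U = 13 → N
  i= 5: E-Y =  6 → G
  i= 6: L-G =  5 → F
  i= 7: N-V = 18 → S
  i= 8: M-Z = 13 → N
  i= 9: Z-T =  6 → G
  i=10: F-A =  5 → F
  i=11: I-Q = 18 → S
  i=12: W-J = 13 → N
  i=13: A-U =  6 → G
  i=14: J-E =  5 → F
  i=15: E-M = 18 → S
  i=16: J-W = 13 → N
  shifts repeat with period 4: NGFS

NGFS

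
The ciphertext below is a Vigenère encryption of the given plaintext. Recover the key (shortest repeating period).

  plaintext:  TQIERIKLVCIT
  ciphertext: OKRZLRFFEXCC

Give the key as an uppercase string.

VUJ

  i= 0: O-T = 21 → V
  i= 1: K-Q = 20 → U
  i= 2: R-I =  9 → J
  i= 3: Z-E = 21 → V
  i= 4: L-R = 20 → U
  i= 5: R-I =  9 → J
  i= 6: F-K = 21 → V
  i= 7: F-L = 20 → U
  i= 8: E-V =  9 → J
  i= 9: X-C = 21 → V
  i=10: C-I = 20 → U
  i=11: C-T =  9 → J
  shifts repeat with period 3: VUJ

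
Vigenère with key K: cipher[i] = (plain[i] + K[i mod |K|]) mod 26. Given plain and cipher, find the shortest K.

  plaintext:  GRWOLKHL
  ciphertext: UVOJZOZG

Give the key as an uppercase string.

OESV

  i= 0: U-G = 14 → O
  i= 1: V-R =  4 → E
  i= 2: O-W = 18 → S
  i= 3: J-O = 21 → V
  i= 4: Z-L = 14 → O
  i= 5: O-K =  4 → E
  i= 6: Z-H = 18 → S
  i= 7: G-L = 21 → V
  shifts repeat with period 4: OESV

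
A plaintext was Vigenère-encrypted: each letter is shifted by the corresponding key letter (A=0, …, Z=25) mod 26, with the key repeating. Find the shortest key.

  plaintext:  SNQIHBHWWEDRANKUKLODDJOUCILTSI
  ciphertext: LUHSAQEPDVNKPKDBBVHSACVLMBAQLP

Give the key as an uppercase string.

  i= 0: L-S = 19 → T
  i= 1: U-N =  7 → H
  i= 2: H-Q = 17 → R
  i= 3: S-I = 10 → K
  i= 4: A-H = 19 → T
  i= 5: Q-B = 15 → P
  i= 6: E-H = 23 → X
  i= 7: P-W = 19 → T
  i= 8: D-W =  7 → H
  i= 9: V-E = 17 → R
  i=10: N-D = 10 → K
  i=11: K-R = 19 → T
  i=12: P-A = 15 → P
  i=13: K-N = 23 → X
  i=14: D-K = 19 → T
  i=15: B-U =  7 → H
  i=16: B-K = 17 → R
  i=17: V-L = 10 → K
  i=18: H-O = 19 → T
  i=19: S-D = 15 → P
  i=20: A-D = 23 → X
  i=21: C-J = 19 → T
  i=22: V-O =  7 → H
  i=23: L-U = 17 → R
  i=24: M-C = 10 → K
  i=25: B-I = 19 → T
  i=26: A-L = 15 → P
  i=27: Q-T = 23 → X
  i=28: L-S = 19 → T
  i=29: P-I =  7 → H
  shifts repeat with period 7: THRKTPX

THRKTPX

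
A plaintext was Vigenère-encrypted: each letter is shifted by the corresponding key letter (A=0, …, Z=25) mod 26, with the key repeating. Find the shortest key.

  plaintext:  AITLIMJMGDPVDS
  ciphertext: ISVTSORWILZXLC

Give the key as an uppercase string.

IKC

  i= 0: I-A =  8 → I
  i= 1: S-I = 10 → K
  i= 2: V-T =  2 → C
  i= 3: T-L =  8 → I
  i= 4: S-I = 10 → K
  i= 5: O-M =  2 → C
  i= 6: R-J =  8 → I
  i= 7: W-M = 10 → K
  i= 8: I-G =  2 → C
  i= 9: L-D =  8 → I
  i=10: Z-P = 10 → K
  i=11: X-V =  2 → C
  i=12: L-D =  8 → I
  i=13: C-S = 10 → K
  shifts repeat with period 3: IKC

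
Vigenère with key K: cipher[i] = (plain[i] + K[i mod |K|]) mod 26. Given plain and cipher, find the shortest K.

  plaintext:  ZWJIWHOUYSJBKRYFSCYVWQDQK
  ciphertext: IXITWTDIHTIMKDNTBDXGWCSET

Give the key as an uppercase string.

JBZLAMPO

  i= 0: I-Z =  9 → J
  i= 1: X-W =  1 → B
  i= 2: I-J = 25 → Z
  i= 3: T-I = 11 → L
  i= 4: W-W =  0 → A
  i= 5: T-H = 12 → M
  i= 6: D-O = 15 → P
  i= 7: I-U = 14 → O
  i= 8: H-Y =  9 → J
  i= 9: T-S =  1 → B
  i=10: I-J = 25 → Z
  i=11: M-B = 11 → L
  i=12: K-K =  0 → A
  i=13: D-R = 12 → M
  i=14: N-Y = 15 → P
  i=15: T-F = 14 → O
  i=16: B-S =  9 → J
  i=17: D-C =  1 → B
  i=18: X-Y = 25 → Z
  i=19: G-V = 11 → L
  i=20: W-W =  0 → A
  i=21: C-Q = 12 → M
  i=22: S-D = 15 → P
  i=23: E-Q = 14 → O
  i=24: T-K =  9 → J
  shifts repeat with period 8: JBZLAMPO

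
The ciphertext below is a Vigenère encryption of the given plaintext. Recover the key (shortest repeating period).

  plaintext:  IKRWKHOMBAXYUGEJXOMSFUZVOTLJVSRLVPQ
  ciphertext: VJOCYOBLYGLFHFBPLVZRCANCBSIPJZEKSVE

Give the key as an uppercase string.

NZXGOH

  i= 0: V-I = 13 → N
  i= 1: J-K = 25 → Z
  i= 2: O-R = 23 → X
  i= 3: C-W =  6 → G
  i= 4: Y-K = 14 → O
  i= 5: O-H =  7 → H
  i= 6: B-O = 13 → N
  i= 7: L-M = 25 → Z
  i= 8: Y-B = 23 → X
  i= 9: G-A =  6 → G
  i=10: L-X = 14 → O
  i=11: F-Y =  7 → H
  i=12: H-U = 13 → N
  i=13: F-G = 25 → Z
  i=14: B-E = 23 → X
  i=15: P-J =  6 → G
  i=16: L-X = 14 → O
  i=17: V-O =  7 → H
  i=18: Z-M = 13 → N
  i=19: R-S = 25 → Z
  i=20: C-F = 23 → X
  i=21: A-U =  6 → G
  i=22: N-Z = 14 → O
  i=23: C-V =  7 → H
  i=24: B-O = 13 → N
  i=25: S-T = 25 → Z
  i=26: I-L = 23 → X
  i=27: P-J =  6 → G
  i=28: J-V = 14 → O
  i=29: Z-S =  7 → H
  i=30: E-R = 13 → N
  i=31: K-L = 25 → Z
  i=32: S-V = 23 → X
  i=33: V-P =  6 → G
  i=34: E-Q = 14 → O
  shifts repeat with period 6: NZXGOH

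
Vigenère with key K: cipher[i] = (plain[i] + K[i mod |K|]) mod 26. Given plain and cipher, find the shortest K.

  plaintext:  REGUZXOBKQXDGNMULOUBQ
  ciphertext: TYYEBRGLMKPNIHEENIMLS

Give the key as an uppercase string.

CUSK

  i= 0: T-R =  2 → C
  i= 1: Y-E = 20 → U
  i= 2: Y-G = 18 → S
  i= 3: E-U = 10 → K
  i= 4: B-Z =  2 → C
  i= 5: R-X = 20 → U
  i= 6: G-O = 18 → S
  i= 7: L-B = 10 → K
  i= 8: M-K =  2 → C
  i= 9: K-Q = 20 → U
  i=10: P-X = 18 → S
  i=11: N-D = 10 → K
  i=12: I-G =  2 → C
  i=13: H-N = 20 → U
  i=14: E-M = 18 → S
  i=15: E-U = 10 → K
  i=16: N-L =  2 → C
  i=17: I-O = 20 → U
  i=18: M-U = 18 → S
  i=19: L-B = 10 → K
  i=20: S-Q =  2 → C
  shifts repeat with period 4: CUSK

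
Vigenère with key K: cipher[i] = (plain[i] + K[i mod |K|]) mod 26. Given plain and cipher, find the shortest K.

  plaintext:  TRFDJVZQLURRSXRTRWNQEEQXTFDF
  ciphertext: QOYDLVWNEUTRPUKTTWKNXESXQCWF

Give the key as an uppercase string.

XXTACA

  i= 0: Q-T = 23 → X
  i= 1: O-R = 23 → X
  i= 2: Y-F = 19 → T
  i= 3: D-D =  0 → A
  i= 4: L-J =  2 → C
  i= 5: V-V =  0 → A
  i= 6: W-Z = 23 → X
  i= 7: N-Q = 23 → X
  i= 8: E-L = 19 → T
  i= 9: U-U =  0 → A
  i=10: T-R =  2 → C
  i=11: R-R =  0 → A
  i=12: P-S = 23 → X
  i=13: U-X = 23 → X
  i=14: K-R = 19 → T
  i=15: T-T =  0 → A
  i=16: T-R =  2 → C
  i=17: W-W =  0 → A
  i=18: K-N = 23 → X
  i=19: N-Q = 23 → X
  i=20: X-E = 19 → T
  i=21: E-E =  0 → A
  i=22: S-Q =  2 → C
  i=23: X-X =  0 → A
  i=24: Q-T = 23 → X
  i=25: C-F = 23 → X
  i=26: W-D = 19 → T
  i=27: F-F =  0 → A
  shifts repeat with period 6: XXTACA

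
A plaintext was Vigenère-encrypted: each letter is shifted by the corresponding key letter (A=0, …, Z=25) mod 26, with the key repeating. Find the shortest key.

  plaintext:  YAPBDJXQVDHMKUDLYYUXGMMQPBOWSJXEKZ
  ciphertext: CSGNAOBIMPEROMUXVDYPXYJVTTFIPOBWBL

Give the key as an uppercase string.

  i= 0: C-Y =  4 → E
  i= 1: S-A = 18 → S
  i= 2: G-P = 17 → R
  i= 3: N-B = 12 → M
  i= 4: A-D = 23 → X
  i= 5: O-J =  5 → F
  i= 6: B-X =  4 → E
  i= 7: I-Q = 18 → S
  i= 8: M-V = 17 → R
  i= 9: P-D = 12 → M
  i=10: E-H = 23 → X
  i=11: R-M =  5 → F
  i=12: O-K =  4 → E
  i=13: M-U = 18 → S
  i=14: U-D = 17 → R
  i=15: X-L = 12 → M
  i=16: V-Y = 23 → X
  i=17: D-Y =  5 → F
  i=18: Y-U =  4 → E
  i=19: P-X = 18 → S
  i=20: X-G = 17 → R
  i=21: Y-M = 12 → M
  i=22: J-M = 23 → X
  i=23: V-Q =  5 → F
  i=24: T-P =  4 → E
  i=25: T-B = 18 → S
  i=26: F-O = 17 → R
  i=27: I-W = 12 → M
  i=28: P-S = 23 → X
  i=29: O-J =  5 → F
  i=30: B-X =  4 → E
  i=31: W-E = 18 → S
  i=32: B-K = 17 → R
  i=33: L-Z = 12 → M
  shifts repeat with period 6: ESRMXF

ESRMXF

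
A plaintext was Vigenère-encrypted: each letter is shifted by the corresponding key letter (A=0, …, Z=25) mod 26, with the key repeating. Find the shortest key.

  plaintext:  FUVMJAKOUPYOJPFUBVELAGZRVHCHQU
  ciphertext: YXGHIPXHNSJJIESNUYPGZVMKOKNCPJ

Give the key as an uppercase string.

  i= 0: Y-F = 19 → T
  i= 1: X-U =  3 → D
  i= 2: G-V = 11 → L
  i= 3: H-M = 21 → V
  i= 4: I-J = 25 → Z
  i= 5: P-A = 15 → P
  i= 6: X-K = 13 → N
  i= 7: H-O = 19 → T
  i= 8: N-U = 19 → T
  i= 9: S-P =  3 → D
  i=10: J-Y = 11 → L
  i=11: J-O = 21 → V
  i=12: I-J = 25 → Z
  i=13: E-P = 15 → P
  i=14: S-F = 13 → N
  i=15: N-U = 19 → T
  i=16: U-B = 19 → T
  i=17: Y-V =  3 → D
  i=18: P-E = 11 → L
  i=19: G-L = 21 → V
  i=20: Z-A = 25 → Z
  i=21: V-G = 15 → P
  i=22: M-Z = 13 → N
  i=23: K-R = 19 → T
  i=24: O-V = 19 → T
  i=25: K-H =  3 → D
  i=26: N-C = 11 → L
  i=27: C-H = 21 → V
  i=28: P-Q = 25 → Z
  i=29: J-U = 15 → P
  shifts repeat with period 8: TDLVZPNT

TDLVZPNT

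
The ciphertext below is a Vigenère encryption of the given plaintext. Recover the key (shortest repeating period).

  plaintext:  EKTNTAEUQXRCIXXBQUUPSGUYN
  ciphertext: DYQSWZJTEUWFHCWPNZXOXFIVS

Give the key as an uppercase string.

ZOXFDZF

  i= 0: D-E = 25 → Z
  i= 1: Y-K = 14 → O
  i= 2: Q-T = 23 → X
  i= 3: S-N =  5 → F
  i= 4: W-T =  3 → D
  i= 5: Z-A = 25 → Z
  i= 6: J-E =  5 → F
  i= 7: T-U = 25 → Z
  i= 8: E-Q = 14 → O
  i= 9: U-X = 23 → X
  i=10: W-R =  5 → F
  i=11: F-C =  3 → D
  i=12: H-I = 25 → Z
  i=13: C-X =  5 → F
  i=14: W-X = 25 → Z
  i=15: P-B = 14 → O
  i=16: N-Q = 23 → X
  i=17: Z-U =  5 → F
  i=18: X-U =  3 → D
  i=19: O-P = 25 → Z
  i=20: X-S =  5 → F
  i=21: F-G = 25 → Z
  i=22: I-U = 14 → O
  i=23: V-Y = 23 → X
  i=24: S-N =  5 → F
  shifts repeat with period 7: ZOXFDZF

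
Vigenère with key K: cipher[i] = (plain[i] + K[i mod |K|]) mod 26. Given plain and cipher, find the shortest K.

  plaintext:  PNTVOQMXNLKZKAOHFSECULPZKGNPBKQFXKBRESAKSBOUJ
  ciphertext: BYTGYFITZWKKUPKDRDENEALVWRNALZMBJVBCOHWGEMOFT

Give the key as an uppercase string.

MLALKPWW

  i= 0: B-P = 12 → M
  i= 1: Y-N = 11 → L
  i= 2: T-T =  0 → A
  i= 3: G-V = 11 → L
  i= 4: Y-O = 10 → K
  i= 5: F-Q = 15 → P
  i= 6: I-M = 22 → W
  i= 7: T-X = 22 → W
  i= 8: Z-N = 12 → M
  i= 9: W-L = 11 → L
  i=10: K-K =  0 → A
  i=11: K-Z = 11 → L
  i=12: U-K = 10 → K
  i=13: P-A = 15 → P
  i=14: K-O = 22 → W
  i=15: D-H = 22 → W
  i=16: R-F = 12 → M
  i=17: D-S = 11 → L
  i=18: E-E =  0 → A
  i=19: N-C = 11 → L
  i=20: E-U = 10 → K
  i=21: A-L = 15 → P
  i=22: L-P = 22 → W
  i=23: V-Z = 22 → W
  i=24: W-K = 12 → M
  i=25: R-G = 11 → L
  i=26: N-N =  0 → A
  i=27: A-P = 11 → L
  i=28: L-B = 10 → K
  i=29: Z-K = 15 → P
  i=30: M-Q = 22 → W
  i=31: B-F = 22 → W
  i=32: J-X = 12 → M
  i=33: V-K = 11 → L
  i=34: B-B =  0 → A
  i=35: C-R = 11 → L
  i=36: O-E = 10 → K
  i=37: H-S = 15 → P
  i=38: W-A = 22 → W
  i=39: G-K = 22 → W
  i=40: E-S = 12 → M
  i=41: M-B = 11 → L
  i=42: O-O =  0 → A
  i=43: F-U = 11 → L
  i=44: T-J = 10 → K
  shifts repeat with period 8: MLALKPWW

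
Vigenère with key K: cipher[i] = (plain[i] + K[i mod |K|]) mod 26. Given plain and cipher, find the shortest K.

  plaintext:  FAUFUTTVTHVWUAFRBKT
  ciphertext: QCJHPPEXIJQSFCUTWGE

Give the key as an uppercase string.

LCPCVW

  i= 0: Q-F = 11 → L
  i= 1: C-A =  2 → C
  i= 2: J-U = 15 → P
  i= 3: H-F =  2 → C
  i= 4: P-U = 21 → V
  i= 5: P-T = 22 → W
  i= 6: E-T = 11 → L
  i= 7: X-V =  2 → C
  i= 8: I-T = 15 → P
  i= 9: J-H =  2 → C
  i=10: Q-V = 21 → V
  i=11: S-W = 22 → W
  i=12: F-U = 11 → L
  i=13: C-A =  2 → C
  i=14: U-F = 15 → P
  i=15: T-R =  2 → C
  i=16: W-B = 21 → V
  i=17: G-K = 22 → W
  i=18: E-T = 11 → L
  shifts repeat with period 6: LCPCVW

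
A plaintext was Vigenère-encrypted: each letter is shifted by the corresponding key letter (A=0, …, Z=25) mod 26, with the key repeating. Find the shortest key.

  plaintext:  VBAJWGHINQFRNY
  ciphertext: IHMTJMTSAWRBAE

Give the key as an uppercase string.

  i= 0: I-V = 13 → N
  i= 1: H-B =  6 → G
  i= 2: M-A = 12 → M
  i= 3: T-J = 10 → K
  i= 4: J-W = 13 → N
  i= 5: M-G =  6 → G
  i= 6: T-H = 12 → M
  i= 7: S-I = 10 → K
  i= 8: A-N = 13 → N
  i= 9: W-Q =  6 → G
  i=10: R-F = 12 → M
  i=11: B-R = 10 → K
  i=12: A-N = 13 → N
  i=13: E-Y =  6 → G
  shifts repeat with period 4: NGMK

NGMK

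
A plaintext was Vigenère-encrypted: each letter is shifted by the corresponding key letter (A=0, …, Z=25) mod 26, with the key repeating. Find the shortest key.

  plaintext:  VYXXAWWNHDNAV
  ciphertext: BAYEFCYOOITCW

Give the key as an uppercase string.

GCBHF

  i= 0: B-V =  6 → G
  i= 1: A-Y =  2 → C
  i= 2: Y-X =  1 → B
  i= 3: E-X =  7 → H
  i= 4: F-A =  5 → F
  i= 5: C-W =  6 → G
  i= 6: Y-W =  2 → C
  i= 7: O-N =  1 → B
  i= 8: O-H =  7 → H
  i= 9: I-D =  5 → F
  i=10: T-N =  6 → G
  i=11: C-A =  2 → C
  i=12: W-V =  1 → B
  shifts repeat with period 5: GCBHF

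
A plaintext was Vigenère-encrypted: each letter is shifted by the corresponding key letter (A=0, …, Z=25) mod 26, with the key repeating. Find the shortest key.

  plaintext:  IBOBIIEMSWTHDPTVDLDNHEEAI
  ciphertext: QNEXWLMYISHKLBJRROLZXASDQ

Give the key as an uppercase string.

  i= 0: Q-I =  8 → I
  i= 1: N-B = 12 → M
  i= 2: E-O = 16 → Q
  i= 3: X-B = 22 → W
  i= 4: W-I = 14 → O
  i= 5: L-I =  3 → D
  i= 6: M-E =  8 → I
  i= 7: Y-M = 12 → M
  i= 8: I-S = 16 → Q
  i= 9: S-W = 22 → W
  i=10: H-T = 14 → O
  i=11: K-H =  3 → D
  i=12: L-D =  8 → I
  i=13: B-P = 12 → M
  i=14: J-T = 16 → Q
  i=15: R-V = 22 → W
  i=16: R-D = 14 → O
  i=17: O-L =  3 → D
  i=18: L-D =  8 → I
  i=19: Z-N = 12 → M
  i=20: X-H = 16 → Q
  i=21: A-E = 22 → W
  i=22: S-E = 14 → O
  i=23: D-A =  3 → D
  i=24: Q-I =  8 → I
  shifts repeat with period 6: IMQWOD

IMQWOD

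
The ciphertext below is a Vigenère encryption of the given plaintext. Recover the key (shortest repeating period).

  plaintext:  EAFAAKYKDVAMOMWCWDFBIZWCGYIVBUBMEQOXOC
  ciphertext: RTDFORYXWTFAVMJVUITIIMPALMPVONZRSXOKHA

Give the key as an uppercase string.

  i= 0: R-E = 13 → N
  i= 1: T-A = 19 → T
  i= 2: D-F = 24 → Y
  i= 3: F-A =  5 → F
  i= 4: O-A = 14 → O
  i= 5: R-K =  7 → H
  i= 6: Y-Y =  0 → A
  i= 7: X-K = 13 → N
  i= 8: W-D = 19 → T
  i= 9: T-V = 24 → Y
  i=10: F-A =  5 → F
  i=11: A-M = 14 → O
  i=12: V-O =  7 → H
  i=13: M-M =  0 → A
  i=14: J-W = 13 → N
  i=15: V-C = 19 → T
  i=16: U-W = 24 → Y
  i=17: I-D =  5 → F
  i=18: T-F = 14 → O
  i=19: I-B =  7 → H
  i=20: I-I =  0 → A
  i=21: M-Z = 13 → N
  i=22: P-W = 19 → T
  i=23: A-C = 24 → Y
  i=24: L-G =  5 → F
  i=25: M-Y = 14 → O
  i=26: P-I =  7 → H
  i=27: V-V =  0 → A
  i=28: O-B = 13 → N
  i=29: N-U = 19 → T
  i=30: Z-B = 24 → Y
  i=31: R-M =  5 → F
  i=32: S-E = 14 → O
  i=33: X-Q =  7 → H
  i=34: O-O =  0 → A
  i=35: K-X = 13 → N
  i=36: H-O = 19 → T
  i=37: A-C = 24 → Y
  shifts repeat with period 7: NTYFOHA

NTYFOHA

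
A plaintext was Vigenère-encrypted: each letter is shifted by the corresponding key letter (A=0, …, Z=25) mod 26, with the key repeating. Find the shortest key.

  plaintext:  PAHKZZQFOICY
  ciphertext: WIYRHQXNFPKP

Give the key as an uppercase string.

  i= 0: W-P =  7 → H
  i= 1: I-A =  8 → I
  i= 2: Y-H = 17 → R
  i= 3: R-K =  7 → H
  i= 4: H-Z =  8 → I
  i= 5: Q-Z = 17 → R
  i= 6: X-Q =  7 → H
  i= 7: N-F =  8 → I
  i= 8: F-O = 17 → R
  i= 9: P-I =  7 → H
  i=10: K-C =  8 → I
  i=11: P-Y = 17 → R
  shifts repeat with period 3: HIR

HIR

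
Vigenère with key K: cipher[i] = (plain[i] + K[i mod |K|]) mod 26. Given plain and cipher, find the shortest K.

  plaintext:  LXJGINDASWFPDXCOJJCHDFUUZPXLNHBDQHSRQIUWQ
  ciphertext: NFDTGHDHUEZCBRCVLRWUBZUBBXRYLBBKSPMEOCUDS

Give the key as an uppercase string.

CIUNYUAH

  i= 0: N-L =  2 → C
  i= 1: F-X =  8 → I
  i= 2: D-J = 20 → U
  i= 3: T-G = 13 → N
  i= 4: G-I = 24 → Y
  i= 5: H-N = 20 → U
  i= 6: D-D =  0 → A
  i= 7: H-A =  7 → H
  i= 8: U-S =  2 → C
  i= 9: E-W =  8 → I
  i=10: Z-F = 20 → U
  i=11: C-P = 13 → N
  i=12: B-D = 24 → Y
  i=13: R-X = 20 → U
  i=14: C-C =  0 → A
  i=15: V-O =  7 → H
  i=16: L-J =  2 → C
  i=17: R-J =  8 → I
  i=18: W-C = 20 → U
  i=19: U-H = 13 → N
  i=20: B-D = 24 → Y
  i=21: Z-F = 20 → U
  i=22: U-U =  0 → A
  i=23: B-U =  7 → H
  i=24: B-Z =  2 → C
  i=25: X-P =  8 → I
  i=26: R-X = 20 → U
  i=27: Y-L = 13 → N
  i=28: L-N = 24 → Y
  i=29: B-H = 20 → U
  i=30: B-B =  0 → A
  i=31: K-D =  7 → H
  i=32: S-Q =  2 → C
  i=33: P-H =  8 → I
  i=34: M-S = 20 → U
  i=35: E-R = 13 → N
  i=36: O-Q = 24 → Y
  i=37: C-I = 20 → U
  i=38: U-U =  0 → A
  i=39: D-W =  7 → H
  i=40: S-Q =  2 → C
  shifts repeat with period 8: CIUNYUAH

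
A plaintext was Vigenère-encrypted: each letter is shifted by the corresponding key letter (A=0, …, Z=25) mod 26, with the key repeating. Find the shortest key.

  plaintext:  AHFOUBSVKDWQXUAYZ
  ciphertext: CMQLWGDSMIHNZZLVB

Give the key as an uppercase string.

  i= 0: C-A =  2 → C
  i= 1: M-H =  5 → F
  i= 2: Q-F = 11 → L
  i= 3: L-O = 23 → X
  i= 4: W-U =  2 → C
  i= 5: G-B =  5 → F
  i= 6: D-S = 11 → L
  i= 7: S-V = 23 → X
  i= 8: M-K =  2 → C
  i= 9: I-D =  5 → F
  i=10: H-W = 11 → L
  i=11: N-Q = 23 → X
  i=12: Z-X =  2 → C
  i=13: Z-U =  5 → F
  i=14: L-A = 11 → L
  i=15: V-Y = 23 → X
  i=16: B-Z =  2 → C
  shifts repeat with period 4: CFLX

CFLX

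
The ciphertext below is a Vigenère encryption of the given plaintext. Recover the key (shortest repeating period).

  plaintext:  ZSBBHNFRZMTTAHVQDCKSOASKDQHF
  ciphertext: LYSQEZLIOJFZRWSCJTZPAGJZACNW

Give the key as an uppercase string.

  i= 0: L-Z = 12 → M
  i= 1: Y-S =  6 → G
  i= 2: S-B = 17 → R
  i= 3: Q-B = 15 → P
  i= 4: E-H = 23 → X
  i= 5: Z-N = 12 → M
  i= 6: L-F =  6 → G
  i= 7: I-R = 17 → R
  i= 8: O-Z = 15 → P
  i= 9: J-M = 23 → X
  i=10: F-T = 12 → M
  i=11: Z-T =  6 → G
  i=12: R-A = 17 → R
  i=13: W-H = 15 → P
  i=14: S-V = 23 → X
  i=15: C-Q = 12 → M
  i=16: J-D =  6 → G
  i=17: T-C = 17 → R
  i=18: Z-K = 15 → P
  i=19: P-S = 23 → X
  i=20: A-O = 12 → M
  i=21: G-A =  6 → G
  i=22: J-S = 17 → R
  i=23: Z-K = 15 → P
  i=24: A-D = 23 → X
  i=25: C-Q = 12 → M
  i=26: N-H =  6 → G
  i=27: W-F = 17 → R
  shifts repeat with period 5: MGRPX

MGRPX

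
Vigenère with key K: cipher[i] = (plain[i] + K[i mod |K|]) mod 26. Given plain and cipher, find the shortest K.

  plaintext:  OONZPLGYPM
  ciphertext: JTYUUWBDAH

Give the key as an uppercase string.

VFL

  i= 0: J-O = 21 → V
  i= 1: T-O =  5 → F
  i= 2: Y-N = 11 → L
  i= 3: U-Z = 21 → V
  i= 4: U-P =  5 → F
  i= 5: W-L = 11 → L
  i= 6: B-G = 21 → V
  i= 7: D-Y =  5 → F
  i= 8: A-P = 11 → L
  i= 9: H-M = 21 → V
  shifts repeat with period 3: VFL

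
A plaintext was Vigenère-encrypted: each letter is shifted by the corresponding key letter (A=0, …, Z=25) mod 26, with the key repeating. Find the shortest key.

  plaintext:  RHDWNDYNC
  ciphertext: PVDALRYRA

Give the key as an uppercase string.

YOAE

  i= 0: P-R = 24 → Y
  i= 1: V-H = 14 → O
  i= 2: D-D =  0 → A
  i= 3: A-W =  4 → E
  i= 4: L-N = 24 → Y
  i= 5: R-D = 14 → O
  i= 6: Y-Y =  0 → A
  i= 7: R-N =  4 → E
  i= 8: A-C = 24 → Y
  shifts repeat with period 4: YOAE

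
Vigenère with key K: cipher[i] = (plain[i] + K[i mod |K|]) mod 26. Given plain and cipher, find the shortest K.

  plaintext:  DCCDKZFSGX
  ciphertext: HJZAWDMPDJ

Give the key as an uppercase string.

  i= 0: H-D =  4 → E
  i= 1: J-C =  7 → H
  i= 2: Z-C = 23 → X
  i= 3: A-D = 23 → X
  i= 4: W-K = 12 → M
  i= 5: D-Z =  4 → E
  i= 6: M-F =  7 → H
  i= 7: P-S = 23 → X
  i= 8: D-G = 23 → X
  i= 9: J-X = 12 → M
  shifts repeat with period 5: EHXXM

EHXXM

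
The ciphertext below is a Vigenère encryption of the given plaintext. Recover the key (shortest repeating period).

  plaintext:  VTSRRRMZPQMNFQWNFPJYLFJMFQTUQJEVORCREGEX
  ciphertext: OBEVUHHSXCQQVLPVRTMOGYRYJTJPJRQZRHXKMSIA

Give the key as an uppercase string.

  i= 0: O-V = 19 → T
  i= 1: B-T =  8 → I
  i= 2: E-S = 12 → M
  i= 3: V-R =  4 → E
  i= 4: U-R =  3 → D
  i= 5: H-R = 16 → Q
  i= 6: H-M = 21 → V
  i= 7: S-Z = 19 → T
  i= 8: X-P =  8 → I
  i= 9: C-Q = 12 → M
  i=10: Q-M =  4 → E
  i=11: Q-N =  3 → D
  i=12: V-F = 16 → Q
  i=13: L-Q = 21 → V
  i=14: P-W = 19 → T
  i=15: V-N =  8 → I
  i=16: R-F = 12 → M
  i=17: T-P =  4 → E
  i=18: M-J =  3 → D
  i=19: O-Y = 16 → Q
  i=20: G-L = 21 → V
  i=21: Y-F = 19 → T
  i=22: R-J =  8 → I
  i=23: Y-M = 12 → M
  i=24: J-F =  4 → E
  i=25: T-Q =  3 → D
  i=26: J-T = 16 → Q
  i=27: P-U = 21 → V
  i=28: J-Q = 19 → T
  i=29: R-J =  8 → I
  i=30: Q-E = 12 → M
  i=31: Z-V =  4 → E
  i=32: R-O =  3 → D
  i=33: H-R = 16 → Q
  i=34: X-C = 21 → V
  i=35: K-R = 19 → T
  i=36: M-E =  8 → I
  i=37: S-G = 12 → M
  i=38: I-E =  4 → E
  i=39: A-X =  3 → D
  shifts repeat with period 7: TIMEDQV

TIMEDQV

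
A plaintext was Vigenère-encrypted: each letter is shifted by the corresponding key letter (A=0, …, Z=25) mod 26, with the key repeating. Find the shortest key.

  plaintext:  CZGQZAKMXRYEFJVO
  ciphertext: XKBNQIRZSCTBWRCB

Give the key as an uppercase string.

  i= 0: X-C = 21 → V
  i= 1: K-Z = 11 → L
  i= 2: B-G = 21 → V
  i= 3: N-Q = 23 → X
  i= 4: Q-Z = 17 → R
  i= 5: I-A =  8 → I
  i= 6: R-K =  7 → H
  i= 7: Z-M = 13 → N
  i= 8: S-X = 21 → V
  i= 9: C-R = 11 → L
  i=10: T-Y = 21 → V
  i=11: B-E = 23 → X
  i=12: W-F = 17 → R
  i=13: R-J =  8 → I
  i=14: C-V =  7 → H
  i=15: B-O = 13 → N
  shifts repeat with period 8: VLVXRIHN

VLVXRIHN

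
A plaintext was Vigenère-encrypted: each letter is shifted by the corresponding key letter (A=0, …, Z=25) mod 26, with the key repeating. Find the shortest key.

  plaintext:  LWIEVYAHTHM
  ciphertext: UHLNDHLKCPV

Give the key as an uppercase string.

JLDJI

  i= 0: U-L =  9 → J
  i= 1: H-W = 11 → L
  i= 2: L-I =  3 → D
  i= 3: N-E =  9 → J
  i= 4: D-V =  8 → I
  i= 5: H-Y =  9 → J
  i= 6: L-A = 11 → L
  i= 7: K-H =  3 → D
  i= 8: C-T =  9 → J
  i= 9: P-H =  8 → I
  i=10: V-M =  9 → J
  shifts repeat with period 5: JLDJI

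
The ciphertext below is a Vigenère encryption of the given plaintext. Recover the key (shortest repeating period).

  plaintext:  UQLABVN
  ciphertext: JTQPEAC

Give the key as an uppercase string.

PDF

  i= 0: J-U = 15 → P
  i= 1: T-Q =  3 → D
  i= 2: Q-L =  5 → F
  i= 3: P-A = 15 → P
  i= 4: E-B =  3 → D
  i= 5: A-V =  5 → F
  i= 6: C-N = 15 → P
  shifts repeat with period 3: PDF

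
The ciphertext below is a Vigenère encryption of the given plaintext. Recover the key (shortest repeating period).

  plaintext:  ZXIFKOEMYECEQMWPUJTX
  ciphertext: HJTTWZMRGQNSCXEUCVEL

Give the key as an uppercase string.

  i= 0: H-Z =  8 → I
  i= 1: J-X = 12 → M
  i= 2: T-I = 11 → L
  i= 3: T-F = 14 → O
  i= 4: W-K = 12 → M
  i= 5: Z-O = 11 → L
  i= 6: M-E =  8 → I
  i= 7: R-M =  5 → F
  i= 8: G-Y =  8 → I
  i= 9: Q-E = 12 → M
  i=10: N-C = 11 → L
  i=11: S-E = 14 → O
  i=12: C-Q = 12 → M
  i=13: X-M = 11 → L
  i=14: E-W =  8 → I
  i=15: U-P =  5 → F
  i=16: C-U =  8 → I
  i=17: V-J = 12 → M
  i=18: E-T = 11 → L
  i=19: L-X = 14 → O
  shifts repeat with period 8: IMLOMLIF

IMLOMLIF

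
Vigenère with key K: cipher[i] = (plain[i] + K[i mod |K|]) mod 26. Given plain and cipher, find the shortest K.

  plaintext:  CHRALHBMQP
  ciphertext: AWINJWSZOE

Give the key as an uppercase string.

YPRN

  i= 0: A-C = 24 → Y
  i= 1: W-H = 15 → P
  i= 2: I-R = 17 → R
  i= 3: N-A = 13 → N
  i= 4: J-L = 24 → Y
  i= 5: W-H = 15 → P
  i= 6: S-B = 17 → R
  i= 7: Z-M = 13 → N
  i= 8: O-Q = 24 → Y
  i= 9: E-P = 15 → P
  shifts repeat with period 4: YPRN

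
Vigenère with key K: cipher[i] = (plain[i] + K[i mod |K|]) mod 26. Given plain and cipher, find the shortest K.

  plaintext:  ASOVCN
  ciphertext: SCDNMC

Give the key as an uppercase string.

SKP

  i= 0: S-A = 18 → S
  i= 1: C-S = 10 → K
  i= 2: D-O = 15 → P
  i= 3: N-V = 18 → S
  i= 4: M-C = 10 → K
  i= 5: C-N = 15 → P
  shifts repeat with period 3: SKP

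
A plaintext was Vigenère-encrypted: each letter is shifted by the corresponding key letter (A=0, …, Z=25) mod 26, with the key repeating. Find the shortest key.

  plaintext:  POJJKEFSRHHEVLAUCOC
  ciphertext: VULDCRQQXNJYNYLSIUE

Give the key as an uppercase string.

GGCUSNLY

  i= 0: V-P =  6 → G
  i= 1: U-O =  6 → G
  i= 2: L-J =  2 → C
  i= 3: D-J = 20 → U
  i= 4: C-K = 18 → S
  i= 5: R-E = 13 → N
  i= 6: Q-F = 11 → L
  i= 7: Q-S = 24 → Y
  i= 8: X-R =  6 → G
  i= 9: N-H =  6 → G
  i=10: J-H =  2 → C
  i=11: Y-E = 20 → U
  i=12: N-V = 18 → S
  i=13: Y-L = 13 → N
  i=14: L-A = 11 → L
  i=15: S-U = 24 → Y
  i=16: I-C =  6 → G
  i=17: U-O =  6 → G
  i=18: E-C =  2 → C
  shifts repeat with period 8: GGCUSNLY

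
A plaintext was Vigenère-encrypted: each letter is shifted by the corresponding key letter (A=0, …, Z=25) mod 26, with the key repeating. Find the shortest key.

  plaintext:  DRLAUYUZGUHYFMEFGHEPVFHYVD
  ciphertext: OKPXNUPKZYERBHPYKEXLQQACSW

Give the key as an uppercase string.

  i= 0: O-D = 11 → L
  i= 1: K-R = 19 → T
  i= 2: P-L =  4 → E
  i= 3: X-A = 23 → X
  i= 4: N-U = 19 → T
  i= 5: U-Y = 22 → W
  i= 6: P-U = 21 → V
  i= 7: K-Z = 11 → L
  i= 8: Z-G = 19 → T
  i= 9: Y-U =  4 → E
  i=10: E-H = 23 → X
  i=11: R-Y = 19 → T
  i=12: B-F = 22 → W
  i=13: H-M = 21 → V
  i=14: P-E = 11 → L
  i=15: Y-F = 19 → T
  i=16: K-G =  4 → E
  i=17: E-H = 23 → X
  i=18: X-E = 19 → T
  i=19: L-P = 22 → W
  i=20: Q-V = 21 → V
  i=21: Q-F = 11 → L
  i=22: A-H = 19 → T
  i=23: C-Y =  4 → E
  i=24: S-V = 23 → X
  i=25: W-D = 19 → T
  shifts repeat with period 7: LTEXTWV

LTEXTWV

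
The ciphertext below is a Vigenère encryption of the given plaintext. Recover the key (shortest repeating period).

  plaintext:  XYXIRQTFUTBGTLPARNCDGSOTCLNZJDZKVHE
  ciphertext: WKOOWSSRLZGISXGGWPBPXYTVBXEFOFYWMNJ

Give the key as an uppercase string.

  i= 0: W-X = 25 → Z
  i= 1: K-Y = 12 → M
  i= 2: O-X = 17 → R
  i= 3: O-I =  6 → G
  i= 4: W-R =  5 → F
  i= 5: S-Q =  2 → C
  i= 6: S-T = 25 → Z
  i= 7: R-F = 12 → M
  i= 8: L-U = 17 → R
  i= 9: Z-T =  6 → G
  i=10: G-B =  5 → F
  i=11: I-G =  2 → C
  i=12: S-T = 25 → Z
  i=13: X-L = 12 → M
  i=14: G-P = 17 → R
  i=15: G-A =  6 → G
  i=16: W-R =  5 → F
  i=17: P-N =  2 → C
  i=18: B-C = 25 → Z
  i=19: P-D = 12 → M
  i=20: X-G = 17 → R
  i=21: Y-S =  6 → G
  i=22: T-O =  5 → F
  i=23: V-T =  2 → C
  i=24: B-C = 25 → Z
  i=25: X-L = 12 → M
  i=26: E-N = 17 → R
  i=27: F-Z =  6 → G
  i=28: O-J =  5 → F
  i=29: F-D =  2 → C
  i=30: Y-Z = 25 → Z
  i=31: W-K = 12 → M
  i=32: M-V = 17 → R
  i=33: N-H =  6 → G
  i=34: J-E =  5 → F
  shifts repeat with period 6: ZMRGFC

ZMRGFC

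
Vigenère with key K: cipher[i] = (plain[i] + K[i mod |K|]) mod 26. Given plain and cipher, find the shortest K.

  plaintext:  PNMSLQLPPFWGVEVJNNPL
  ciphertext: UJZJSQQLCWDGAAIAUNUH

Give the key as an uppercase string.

  i= 0: U-P =  5 → F
  i= 1: J-N = 22 → W
  i= 2: Z-M = 13 → N
  i= 3: J-S = 17 → R
  i= 4: S-L =  7 → H
  i= 5: Q-Q =  0 → A
  i= 6: Q-L =  5 → F
  i= 7: L-P = 22 → W
  i= 8: C-P = 13 → N
  i= 9: W-F = 17 → R
  i=10: D-W =  7 → H
  i=11: G-G =  0 → A
  i=12: A-V =  5 → F
  i=13: A-E = 22 → W
  i=14: I-V = 13 → N
  i=15: A-J = 17 → R
  i=16: U-N =  7 → H
  i=17: N-N =  0 → A
  i=18: U-P =  5 → F
  i=19: H-L = 22 → W
  shifts repeat with period 6: FWNRHA

FWNRHA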